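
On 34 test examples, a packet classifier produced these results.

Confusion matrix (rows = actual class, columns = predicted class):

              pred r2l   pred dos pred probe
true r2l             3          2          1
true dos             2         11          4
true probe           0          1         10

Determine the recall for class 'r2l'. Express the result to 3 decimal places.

0.500

recall = TP/(TP+FN).
r2l: TP=3, FN=2+1=3 → 3/6 = 0.5000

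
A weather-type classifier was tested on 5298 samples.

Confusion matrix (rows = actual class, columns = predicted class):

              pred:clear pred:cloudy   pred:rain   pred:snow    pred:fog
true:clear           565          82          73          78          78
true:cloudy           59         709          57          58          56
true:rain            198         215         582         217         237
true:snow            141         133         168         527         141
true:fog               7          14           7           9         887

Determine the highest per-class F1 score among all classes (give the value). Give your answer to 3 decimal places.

Per-class F1 score (2·TP/(2·TP+FP+FN)):
  clear: TP=565, FP=59+198+141+7=405, FN=82+73+78+78=311 → 1130/1846 = 0.6121
  cloudy: TP=709, FP=82+215+133+14=444, FN=59+57+58+56=230 → 1418/2092 = 0.6778
  rain: TP=582, FP=73+57+168+7=305, FN=198+215+217+237=867 → 1164/2336 = 0.4983
  snow: TP=527, FP=78+58+217+9=362, FN=141+133+168+141=583 → 1054/1999 = 0.5273
  fog: TP=887, FP=78+56+237+141=512, FN=7+14+7+9=37 → 1774/2323 = 0.7637
Highest is class 'fog' with F1 score = 0.764.

0.764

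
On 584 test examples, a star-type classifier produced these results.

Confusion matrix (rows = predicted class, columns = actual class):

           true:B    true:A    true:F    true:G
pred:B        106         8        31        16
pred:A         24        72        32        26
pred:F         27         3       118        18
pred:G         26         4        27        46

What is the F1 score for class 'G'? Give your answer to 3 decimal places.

One-vs-rest for 'G': TP = diagonal; FP = other classes predicted 'G'; FN = 'G' predicted as other.
F1 score = 2·TP/(2·TP+FP+FN).
G: TP=46, FP=26+4+27=57, FN=16+26+18=60 → 92/209 = 0.4402

0.440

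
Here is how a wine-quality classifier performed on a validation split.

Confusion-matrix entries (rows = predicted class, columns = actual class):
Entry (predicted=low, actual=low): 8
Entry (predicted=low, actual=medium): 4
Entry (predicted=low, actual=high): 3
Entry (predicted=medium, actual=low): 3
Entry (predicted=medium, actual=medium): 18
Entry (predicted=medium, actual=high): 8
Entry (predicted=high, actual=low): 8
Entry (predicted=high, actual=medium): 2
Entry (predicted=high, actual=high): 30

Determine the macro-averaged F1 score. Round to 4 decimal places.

0.6302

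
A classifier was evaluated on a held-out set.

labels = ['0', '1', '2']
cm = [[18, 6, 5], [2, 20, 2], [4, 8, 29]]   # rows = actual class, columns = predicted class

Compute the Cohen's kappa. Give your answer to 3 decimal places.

0.566

Observed agreement pₒ = trace/N = 67/94 = 0.7128
Expected agreement pₑ = Σ (rowᵢ·colᵢ)/N² = (29·24 + 24·34 + 41·36)/94² = 0.3382
κ = (pₒ − pₑ)/(1 − pₑ) = (0.7128 − 0.3382)/(1 − 0.3382) = 0.566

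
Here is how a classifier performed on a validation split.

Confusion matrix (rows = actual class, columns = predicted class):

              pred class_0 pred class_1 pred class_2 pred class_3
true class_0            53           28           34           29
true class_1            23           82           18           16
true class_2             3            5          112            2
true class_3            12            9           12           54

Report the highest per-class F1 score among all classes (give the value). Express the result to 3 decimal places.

0.752

Per-class F1 score (2·TP/(2·TP+FP+FN)):
  class_0: TP=53, FP=23+3+12=38, FN=28+34+29=91 → 106/235 = 0.4511
  class_1: TP=82, FP=28+5+9=42, FN=23+18+16=57 → 164/263 = 0.6236
  class_2: TP=112, FP=34+18+12=64, FN=3+5+2=10 → 224/298 = 0.7517
  class_3: TP=54, FP=29+16+2=47, FN=12+9+12=33 → 108/188 = 0.5745
Highest is class 'class_2' with F1 score = 0.752.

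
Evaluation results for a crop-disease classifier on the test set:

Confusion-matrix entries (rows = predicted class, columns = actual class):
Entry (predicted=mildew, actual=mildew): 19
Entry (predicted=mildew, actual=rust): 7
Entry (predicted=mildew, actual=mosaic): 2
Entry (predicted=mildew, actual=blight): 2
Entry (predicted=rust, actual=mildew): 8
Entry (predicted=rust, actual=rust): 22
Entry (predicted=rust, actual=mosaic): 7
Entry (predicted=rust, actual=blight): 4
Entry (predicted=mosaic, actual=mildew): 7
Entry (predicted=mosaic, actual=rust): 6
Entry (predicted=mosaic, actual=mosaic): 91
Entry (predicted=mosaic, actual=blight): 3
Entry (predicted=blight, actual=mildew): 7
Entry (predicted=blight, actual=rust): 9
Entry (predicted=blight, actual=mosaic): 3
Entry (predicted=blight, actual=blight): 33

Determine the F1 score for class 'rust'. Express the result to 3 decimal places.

0.518

Take TP from the diagonal, FP from the rest of the 'rust' prediction marginal, FN from the rest of the 'rust' actual marginal.
F1 score = 2·TP/(2·TP+FP+FN).
rust: TP=22, FP=8+7+4=19, FN=7+6+9=22 → 44/85 = 0.5176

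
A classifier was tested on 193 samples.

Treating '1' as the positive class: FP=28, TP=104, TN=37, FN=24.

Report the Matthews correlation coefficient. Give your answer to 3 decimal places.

MCC = (TP·TN − FP·FN) / √((TP+FP)(TP+FN)(TN+FP)(TN+FN))
Numerator = 104·37 − 28·24 = 3176
Denominator = √(132·128·65·61) = √66992640 = 8184.9032
MCC = 3176 / 8184.9032 = 0.388

0.388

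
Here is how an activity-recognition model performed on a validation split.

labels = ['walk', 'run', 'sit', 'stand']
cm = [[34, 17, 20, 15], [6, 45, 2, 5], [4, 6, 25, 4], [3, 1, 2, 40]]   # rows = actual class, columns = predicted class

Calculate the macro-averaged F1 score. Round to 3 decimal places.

Per-class F1 score (2·TP/(2·TP+FP+FN)):
  walk: TP=34, FP=6+4+3=13, FN=17+20+15=52 → 68/133 = 0.5113
  run: TP=45, FP=17+6+1=24, FN=6+2+5=13 → 90/127 = 0.7087
  sit: TP=25, FP=20+2+2=24, FN=4+6+4=14 → 50/88 = 0.5682
  stand: TP=40, FP=15+5+4=24, FN=3+1+2=6 → 80/110 = 0.7273
Macro-F1 score = mean = (0.5113 + 0.7087 + 0.5682 + 0.7273) / 4 = 0.629

0.629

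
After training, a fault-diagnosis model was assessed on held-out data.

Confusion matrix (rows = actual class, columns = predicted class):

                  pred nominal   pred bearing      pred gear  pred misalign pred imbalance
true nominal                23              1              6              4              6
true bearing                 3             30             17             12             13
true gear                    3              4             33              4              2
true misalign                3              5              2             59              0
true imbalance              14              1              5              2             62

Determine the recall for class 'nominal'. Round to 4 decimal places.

0.5750

recall = TP/(TP+FN).
nominal: TP=23, FN=1+6+4+6=17 → 23/40 = 0.57500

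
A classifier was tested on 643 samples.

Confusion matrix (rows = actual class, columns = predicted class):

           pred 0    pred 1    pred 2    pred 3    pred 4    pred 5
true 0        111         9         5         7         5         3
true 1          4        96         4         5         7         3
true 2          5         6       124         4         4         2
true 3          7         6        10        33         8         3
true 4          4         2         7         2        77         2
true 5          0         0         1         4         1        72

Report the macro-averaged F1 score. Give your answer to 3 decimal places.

Per-class F1 score (2·TP/(2·TP+FP+FN)):
  0: TP=111, FP=4+5+7+4+0=20, FN=9+5+7+5+3=29 → 222/271 = 0.8192
  1: TP=96, FP=9+6+6+2+0=23, FN=4+4+5+7+3=23 → 192/238 = 0.8067
  2: TP=124, FP=5+4+10+7+1=27, FN=5+6+4+4+2=21 → 248/296 = 0.8378
  3: TP=33, FP=7+5+4+2+4=22, FN=7+6+10+8+3=34 → 66/122 = 0.5410
  4: TP=77, FP=5+7+4+8+1=25, FN=4+2+7+2+2=17 → 154/196 = 0.7857
  5: TP=72, FP=3+3+2+3+2=13, FN=0+0+1+4+1=6 → 144/163 = 0.8834
Macro-F1 score = mean = (0.8192 + 0.8067 + 0.8378 + 0.5410 + 0.7857 + 0.8834) / 6 = 0.779

0.779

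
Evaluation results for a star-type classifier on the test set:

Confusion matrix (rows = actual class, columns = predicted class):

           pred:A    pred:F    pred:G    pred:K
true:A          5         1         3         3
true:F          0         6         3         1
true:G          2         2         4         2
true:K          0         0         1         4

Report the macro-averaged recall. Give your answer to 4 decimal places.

Per-class recall (TP/(TP+FN)):
  A: TP=5, FN=1+3+3=7 → 5/12 = 0.41667
  F: TP=6, FN=0+3+1=4 → 6/10 = 0.60000
  G: TP=4, FN=2+2+2=6 → 4/10 = 0.40000
  K: TP=4, FN=0+0+1=1 → 4/5 = 0.80000
Macro-recall = mean = (0.41667 + 0.60000 + 0.40000 + 0.80000) / 4 = 0.5542

0.5542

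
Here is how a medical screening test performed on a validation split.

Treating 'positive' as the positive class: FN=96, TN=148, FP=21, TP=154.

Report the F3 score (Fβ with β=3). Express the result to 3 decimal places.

0.635

Fβ = (1+β²)·TP / ((1+β²)·TP + β²·FN + FP), with β²=9
= 10·154 / (10·154 + 9·96 + 21) = 0.635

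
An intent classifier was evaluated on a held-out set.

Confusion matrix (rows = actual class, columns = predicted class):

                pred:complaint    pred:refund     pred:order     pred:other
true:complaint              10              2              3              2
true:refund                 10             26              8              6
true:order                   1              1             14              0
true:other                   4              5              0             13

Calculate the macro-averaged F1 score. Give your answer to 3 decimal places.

0.596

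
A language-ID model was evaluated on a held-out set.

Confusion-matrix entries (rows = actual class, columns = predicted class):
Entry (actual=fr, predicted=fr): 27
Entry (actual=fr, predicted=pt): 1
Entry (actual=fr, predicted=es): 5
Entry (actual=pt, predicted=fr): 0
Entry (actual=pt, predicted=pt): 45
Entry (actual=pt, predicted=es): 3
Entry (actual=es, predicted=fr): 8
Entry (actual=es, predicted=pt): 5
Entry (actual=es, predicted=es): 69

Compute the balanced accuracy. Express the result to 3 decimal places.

Balanced accuracy = mean of per-class recall.
  fr: recall = 27/33 = 0.8182
  pt: recall = 45/48 = 0.9375
  es: recall = 69/82 = 0.8415
Mean = (0.8182 + 0.9375 + 0.8415) / 3 = 0.866

0.866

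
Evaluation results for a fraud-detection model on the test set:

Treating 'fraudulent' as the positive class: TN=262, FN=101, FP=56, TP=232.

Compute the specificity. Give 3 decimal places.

Specificity = TN/(TN+FP) = 262/(262+56) = 0.824

0.824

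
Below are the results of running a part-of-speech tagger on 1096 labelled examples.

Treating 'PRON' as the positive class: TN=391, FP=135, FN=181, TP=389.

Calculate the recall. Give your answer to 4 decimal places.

0.6825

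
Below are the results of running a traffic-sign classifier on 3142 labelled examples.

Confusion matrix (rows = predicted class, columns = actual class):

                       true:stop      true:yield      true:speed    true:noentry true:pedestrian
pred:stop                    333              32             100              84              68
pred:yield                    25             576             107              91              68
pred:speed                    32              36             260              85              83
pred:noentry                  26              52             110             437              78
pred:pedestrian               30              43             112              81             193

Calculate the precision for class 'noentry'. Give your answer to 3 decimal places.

0.622

Take TP from the diagonal, FP from the rest of the 'noentry' prediction marginal, FN from the rest of the 'noentry' actual marginal.
precision = TP/(TP+FP).
noentry: TP=437, FP=26+52+110+78=266 → 437/703 = 0.6216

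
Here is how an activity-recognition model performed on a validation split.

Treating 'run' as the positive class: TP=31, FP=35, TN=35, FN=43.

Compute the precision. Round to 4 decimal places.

Precision = TP/(TP+FP) = 31/(31+35) = 31/66 = 0.4697

0.4697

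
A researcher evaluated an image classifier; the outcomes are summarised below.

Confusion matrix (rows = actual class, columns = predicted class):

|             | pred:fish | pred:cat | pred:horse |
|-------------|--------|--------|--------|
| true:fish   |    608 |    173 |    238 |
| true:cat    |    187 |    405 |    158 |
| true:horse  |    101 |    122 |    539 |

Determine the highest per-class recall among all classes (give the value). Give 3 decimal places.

Per-class recall (TP/(TP+FN)):
  fish: TP=608, FN=173+238=411 → 608/1019 = 0.5967
  cat: TP=405, FN=187+158=345 → 405/750 = 0.5400
  horse: TP=539, FN=101+122=223 → 539/762 = 0.7073
Highest is class 'horse' with recall = 0.707.

0.707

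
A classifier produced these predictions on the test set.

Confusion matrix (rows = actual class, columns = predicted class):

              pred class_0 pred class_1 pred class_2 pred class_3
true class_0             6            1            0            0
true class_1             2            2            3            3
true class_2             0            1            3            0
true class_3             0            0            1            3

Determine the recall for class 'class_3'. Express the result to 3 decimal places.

0.750

recall = TP/(TP+FN).
class_3: TP=3, FN=0+0+1=1 → 3/4 = 0.7500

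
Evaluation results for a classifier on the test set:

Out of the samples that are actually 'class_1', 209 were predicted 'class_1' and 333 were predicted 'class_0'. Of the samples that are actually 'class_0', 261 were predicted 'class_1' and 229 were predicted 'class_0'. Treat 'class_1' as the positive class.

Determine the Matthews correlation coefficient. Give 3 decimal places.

MCC = (TP·TN − FP·FN) / √((TP+FP)(TP+FN)(TN+FP)(TN+FN))
Numerator = 209·229 − 261·333 = -39052
Denominator = √(470·542·490·562) = √70150301200 = 264859.0214
MCC = -39052 / 264859.0214 = -0.147

-0.147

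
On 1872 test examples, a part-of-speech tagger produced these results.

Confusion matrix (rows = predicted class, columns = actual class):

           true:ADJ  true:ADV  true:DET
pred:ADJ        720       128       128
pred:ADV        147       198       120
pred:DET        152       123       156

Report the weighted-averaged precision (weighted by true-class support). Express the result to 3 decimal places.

Per-class precision (TP/(TP+FP)):
  ADJ: TP=720, FP=128+128=256 → 720/976 = 0.7377
  ADV: TP=198, FP=147+120=267 → 198/465 = 0.4258
  DET: TP=156, FP=152+123=275 → 156/431 = 0.3619
Weighted-precision = Σ (supportᵢ/N)·precisionᵢ with N=1872: (1019/1872)·0.7377 + (449/1872)·0.4258 + (404/1872)·0.3619 = 0.582

0.582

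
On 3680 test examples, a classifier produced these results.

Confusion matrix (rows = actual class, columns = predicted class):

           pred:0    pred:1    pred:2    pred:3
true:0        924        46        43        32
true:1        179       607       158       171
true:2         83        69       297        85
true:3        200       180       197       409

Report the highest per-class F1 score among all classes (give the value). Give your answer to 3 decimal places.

Per-class F1 score (2·TP/(2·TP+FP+FN)):
  0: TP=924, FP=179+83+200=462, FN=46+43+32=121 → 1848/2431 = 0.7602
  1: TP=607, FP=46+69+180=295, FN=179+158+171=508 → 1214/2017 = 0.6019
  2: TP=297, FP=43+158+197=398, FN=83+69+85=237 → 594/1229 = 0.4833
  3: TP=409, FP=32+171+85=288, FN=200+180+197=577 → 818/1683 = 0.4860
Highest is class '0' with F1 score = 0.760.

0.760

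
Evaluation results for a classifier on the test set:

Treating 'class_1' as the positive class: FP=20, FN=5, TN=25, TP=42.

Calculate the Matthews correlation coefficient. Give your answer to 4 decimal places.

MCC = (TP·TN − FP·FN) / √((TP+FP)(TP+FN)(TN+FP)(TN+FN))
Numerator = 42·25 − 20·5 = 950
Denominator = √(62·47·45·30) = √3933900 = 1983.4062
MCC = 950 / 1983.4062 = 0.4790

0.4790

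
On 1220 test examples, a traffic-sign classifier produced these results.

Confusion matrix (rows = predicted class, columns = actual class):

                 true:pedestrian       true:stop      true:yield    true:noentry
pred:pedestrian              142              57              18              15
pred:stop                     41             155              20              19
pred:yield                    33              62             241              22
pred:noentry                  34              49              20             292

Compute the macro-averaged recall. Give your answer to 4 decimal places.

0.6732

Per-class recall (TP/(TP+FN)):
  pedestrian: TP=142, FN=41+33+34=108 → 142/250 = 0.56800
  stop: TP=155, FN=57+62+49=168 → 155/323 = 0.47988
  yield: TP=241, FN=18+20+20=58 → 241/299 = 0.80602
  noentry: TP=292, FN=15+19+22=56 → 292/348 = 0.83908
Macro-recall = mean = (0.56800 + 0.47988 + 0.80602 + 0.83908) / 4 = 0.6732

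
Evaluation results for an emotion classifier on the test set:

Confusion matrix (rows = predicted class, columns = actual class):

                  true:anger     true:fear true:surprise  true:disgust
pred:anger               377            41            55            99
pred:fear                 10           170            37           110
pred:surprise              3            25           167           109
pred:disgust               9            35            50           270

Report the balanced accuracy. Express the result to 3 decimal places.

Balanced accuracy = mean of per-class recall.
  anger: recall = 377/399 = 0.9449
  fear: recall = 170/271 = 0.6273
  surprise: recall = 167/309 = 0.5405
  disgust: recall = 270/588 = 0.4592
Mean = (0.9449 + 0.6273 + 0.5405 + 0.4592) / 4 = 0.643

0.643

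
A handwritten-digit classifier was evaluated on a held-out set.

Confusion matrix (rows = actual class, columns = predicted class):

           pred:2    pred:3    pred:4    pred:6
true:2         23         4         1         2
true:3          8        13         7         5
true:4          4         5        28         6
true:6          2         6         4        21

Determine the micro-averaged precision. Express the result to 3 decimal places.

Micro-averaging pools counts across classes: ΣTP=85, ΣFP=54, ΣFN=54.
Micro-precision = TP/(TP+FP) on pooled counts = 0.612 (equals overall accuracy in single-label multiclass).

0.612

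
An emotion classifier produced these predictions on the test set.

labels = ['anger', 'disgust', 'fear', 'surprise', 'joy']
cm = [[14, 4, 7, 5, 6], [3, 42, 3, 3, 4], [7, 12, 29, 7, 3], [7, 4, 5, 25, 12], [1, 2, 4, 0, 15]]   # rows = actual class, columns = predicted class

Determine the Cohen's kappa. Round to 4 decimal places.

0.4417

Observed agreement pₒ = trace/N = 125/224 = 0.55804
Expected agreement pₑ = Σ (rowᵢ·colᵢ)/N² = (36·32 + 55·64 + 58·48 + 53·40 + 22·40)/224² = 0.20839
κ = (pₒ − pₑ)/(1 − pₑ) = (0.55804 − 0.20839)/(1 − 0.20839) = 0.4417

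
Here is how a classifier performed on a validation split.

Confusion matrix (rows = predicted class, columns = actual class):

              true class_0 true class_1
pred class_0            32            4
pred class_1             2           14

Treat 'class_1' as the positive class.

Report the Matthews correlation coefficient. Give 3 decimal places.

0.741

MCC = (TP·TN − FP·FN) / √((TP+FP)(TP+FN)(TN+FP)(TN+FN))
Numerator = 14·32 − 2·4 = 440
Denominator = √(16·18·34·36) = √352512 = 593.7272
MCC = 440 / 593.7272 = 0.741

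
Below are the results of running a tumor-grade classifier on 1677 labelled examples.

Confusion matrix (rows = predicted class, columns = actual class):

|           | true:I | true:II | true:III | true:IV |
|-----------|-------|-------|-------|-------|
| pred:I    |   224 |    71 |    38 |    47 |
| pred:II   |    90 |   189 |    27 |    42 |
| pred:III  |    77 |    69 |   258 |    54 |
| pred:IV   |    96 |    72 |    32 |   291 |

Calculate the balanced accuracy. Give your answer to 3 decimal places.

0.582

Balanced accuracy = mean of per-class recall.
  I: recall = 224/487 = 0.4600
  II: recall = 189/401 = 0.4713
  III: recall = 258/355 = 0.7268
  IV: recall = 291/434 = 0.6705
Mean = (0.4600 + 0.4713 + 0.7268 + 0.6705) / 4 = 0.582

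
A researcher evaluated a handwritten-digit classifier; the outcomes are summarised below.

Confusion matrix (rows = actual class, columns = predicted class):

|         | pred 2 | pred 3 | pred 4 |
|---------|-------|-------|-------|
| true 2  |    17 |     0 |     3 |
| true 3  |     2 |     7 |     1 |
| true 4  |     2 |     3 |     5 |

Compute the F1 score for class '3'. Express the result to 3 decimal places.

F1 score = 2·TP/(2·TP+FP+FN).
3: TP=7, FP=0+3=3, FN=2+1=3 → 14/20 = 0.7000

0.700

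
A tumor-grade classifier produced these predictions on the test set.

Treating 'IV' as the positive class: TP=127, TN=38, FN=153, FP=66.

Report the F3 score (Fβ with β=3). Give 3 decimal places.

0.468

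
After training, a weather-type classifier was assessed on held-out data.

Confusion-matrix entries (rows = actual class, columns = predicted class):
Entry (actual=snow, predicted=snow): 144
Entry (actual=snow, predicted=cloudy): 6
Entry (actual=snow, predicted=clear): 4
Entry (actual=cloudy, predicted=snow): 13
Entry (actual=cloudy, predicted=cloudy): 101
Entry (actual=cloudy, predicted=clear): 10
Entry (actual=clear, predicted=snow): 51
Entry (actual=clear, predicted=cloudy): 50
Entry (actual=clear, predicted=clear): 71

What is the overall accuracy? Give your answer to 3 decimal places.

0.702

Accuracy = trace / total = (144+101+71=316) / 450 = 316/450 = 0.702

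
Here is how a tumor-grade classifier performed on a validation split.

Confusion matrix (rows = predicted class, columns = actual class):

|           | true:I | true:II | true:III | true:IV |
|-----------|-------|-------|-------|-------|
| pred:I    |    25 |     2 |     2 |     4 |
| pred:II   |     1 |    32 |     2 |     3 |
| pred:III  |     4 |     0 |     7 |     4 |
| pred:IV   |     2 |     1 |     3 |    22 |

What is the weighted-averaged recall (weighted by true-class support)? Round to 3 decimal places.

0.754

Per-class recall (TP/(TP+FN)):
  I: TP=25, FN=1+4+2=7 → 25/32 = 0.7813
  II: TP=32, FN=2+0+1=3 → 32/35 = 0.9143
  III: TP=7, FN=2+2+3=7 → 7/14 = 0.5000
  IV: TP=22, FN=4+3+4=11 → 22/33 = 0.6667
Weighted-recall = Σ (supportᵢ/N)·recallᵢ with N=114: (32/114)·0.7813 + (35/114)·0.9143 + (14/114)·0.5000 + (33/114)·0.6667 = 0.754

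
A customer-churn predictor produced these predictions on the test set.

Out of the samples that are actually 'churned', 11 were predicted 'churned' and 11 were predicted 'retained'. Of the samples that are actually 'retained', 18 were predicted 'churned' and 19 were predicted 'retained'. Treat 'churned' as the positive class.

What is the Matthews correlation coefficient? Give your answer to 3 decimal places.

0.013

MCC = (TP·TN − FP·FN) / √((TP+FP)(TP+FN)(TN+FP)(TN+FN))
Numerator = 11·19 − 18·11 = 11
Denominator = √(29·22·37·30) = √708180 = 841.5343
MCC = 11 / 841.5343 = 0.013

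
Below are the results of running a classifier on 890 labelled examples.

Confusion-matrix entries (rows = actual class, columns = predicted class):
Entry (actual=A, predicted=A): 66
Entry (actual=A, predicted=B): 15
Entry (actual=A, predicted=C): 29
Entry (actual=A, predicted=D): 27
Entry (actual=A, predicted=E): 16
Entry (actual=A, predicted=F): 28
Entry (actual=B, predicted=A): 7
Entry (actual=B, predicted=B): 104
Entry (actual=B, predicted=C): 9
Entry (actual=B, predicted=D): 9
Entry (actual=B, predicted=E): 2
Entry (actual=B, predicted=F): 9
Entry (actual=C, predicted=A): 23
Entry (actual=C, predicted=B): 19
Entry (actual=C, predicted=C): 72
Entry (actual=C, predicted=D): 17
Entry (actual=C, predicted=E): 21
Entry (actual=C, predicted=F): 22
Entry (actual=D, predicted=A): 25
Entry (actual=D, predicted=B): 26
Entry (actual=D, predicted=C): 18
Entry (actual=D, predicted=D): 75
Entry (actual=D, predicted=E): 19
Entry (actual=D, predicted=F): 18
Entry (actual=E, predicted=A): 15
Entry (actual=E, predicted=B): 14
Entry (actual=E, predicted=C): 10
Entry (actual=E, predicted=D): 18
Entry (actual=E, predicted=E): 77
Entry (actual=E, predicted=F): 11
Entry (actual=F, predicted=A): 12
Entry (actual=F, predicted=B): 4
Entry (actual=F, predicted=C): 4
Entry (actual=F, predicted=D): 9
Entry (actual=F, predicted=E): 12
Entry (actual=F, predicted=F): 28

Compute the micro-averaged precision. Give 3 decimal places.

0.474

Micro-averaging pools counts across classes: ΣTP=422, ΣFP=468, ΣFN=468.
Micro-precision = TP/(TP+FP) on pooled counts = 0.474 (equals overall accuracy in single-label multiclass).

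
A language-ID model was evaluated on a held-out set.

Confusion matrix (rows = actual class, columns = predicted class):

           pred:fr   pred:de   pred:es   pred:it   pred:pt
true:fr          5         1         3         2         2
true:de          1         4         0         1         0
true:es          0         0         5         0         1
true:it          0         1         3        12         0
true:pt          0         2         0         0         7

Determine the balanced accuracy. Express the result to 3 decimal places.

0.682

Balanced accuracy = mean of per-class recall.
  fr: recall = 5/13 = 0.3846
  de: recall = 4/6 = 0.6667
  es: recall = 5/6 = 0.8333
  it: recall = 12/16 = 0.7500
  pt: recall = 7/9 = 0.7778
Mean = (0.3846 + 0.6667 + 0.8333 + 0.7500 + 0.7778) / 5 = 0.682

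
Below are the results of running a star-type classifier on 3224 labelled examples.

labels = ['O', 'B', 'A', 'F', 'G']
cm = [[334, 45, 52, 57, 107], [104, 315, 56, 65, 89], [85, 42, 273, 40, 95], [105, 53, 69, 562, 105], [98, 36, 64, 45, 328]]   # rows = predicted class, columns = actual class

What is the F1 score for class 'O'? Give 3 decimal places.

One-vs-rest for 'O': TP = diagonal; FP = other classes predicted 'O'; FN = 'O' predicted as other.
F1 score = 2·TP/(2·TP+FP+FN).
O: TP=334, FP=45+52+57+107=261, FN=104+85+105+98=392 → 668/1321 = 0.5057

0.506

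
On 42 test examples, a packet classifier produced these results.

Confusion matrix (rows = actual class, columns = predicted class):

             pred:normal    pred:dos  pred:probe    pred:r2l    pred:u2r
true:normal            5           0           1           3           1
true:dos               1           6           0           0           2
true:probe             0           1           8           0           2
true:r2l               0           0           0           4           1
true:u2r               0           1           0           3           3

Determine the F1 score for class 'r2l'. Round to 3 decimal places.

0.533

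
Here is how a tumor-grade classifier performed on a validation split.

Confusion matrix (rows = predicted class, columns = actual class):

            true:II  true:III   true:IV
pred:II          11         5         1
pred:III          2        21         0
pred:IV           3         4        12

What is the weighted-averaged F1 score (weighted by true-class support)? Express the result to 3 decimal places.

0.749

Per-class F1 score (2·TP/(2·TP+FP+FN)):
  II: TP=11, FP=5+1=6, FN=2+3=5 → 22/33 = 0.6667
  III: TP=21, FP=2+0=2, FN=5+4=9 → 42/53 = 0.7925
  IV: TP=12, FP=3+4=7, FN=1+0=1 → 24/32 = 0.7500
Weighted-F1 score = Σ (supportᵢ/N)·F1 scoreᵢ with N=59: (16/59)·0.6667 + (30/59)·0.7925 + (13/59)·0.7500 = 0.749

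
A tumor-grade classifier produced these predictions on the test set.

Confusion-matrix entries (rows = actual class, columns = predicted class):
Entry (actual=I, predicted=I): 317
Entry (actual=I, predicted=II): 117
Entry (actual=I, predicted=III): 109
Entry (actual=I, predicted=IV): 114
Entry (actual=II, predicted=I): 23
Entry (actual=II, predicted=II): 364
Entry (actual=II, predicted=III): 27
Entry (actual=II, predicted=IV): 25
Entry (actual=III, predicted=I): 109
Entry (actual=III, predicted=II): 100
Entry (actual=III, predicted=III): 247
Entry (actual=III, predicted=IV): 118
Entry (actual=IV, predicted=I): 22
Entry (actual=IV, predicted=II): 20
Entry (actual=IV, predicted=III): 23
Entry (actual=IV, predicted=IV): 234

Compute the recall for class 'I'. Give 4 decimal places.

0.4825

One-vs-rest for 'I': TP = diagonal; FP = other classes predicted 'I'; FN = 'I' predicted as other.
recall = TP/(TP+FN).
I: TP=317, FN=117+109+114=340 → 317/657 = 0.48250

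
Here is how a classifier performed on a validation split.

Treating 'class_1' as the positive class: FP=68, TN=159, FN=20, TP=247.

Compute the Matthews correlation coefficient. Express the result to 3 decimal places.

0.649

MCC = (TP·TN − FP·FN) / √((TP+FP)(TP+FN)(TN+FP)(TN+FN))
Numerator = 247·159 − 68·20 = 37913
Denominator = √(315·267·227·179) = √3417438465 = 58458.8613
MCC = 37913 / 58458.8613 = 0.649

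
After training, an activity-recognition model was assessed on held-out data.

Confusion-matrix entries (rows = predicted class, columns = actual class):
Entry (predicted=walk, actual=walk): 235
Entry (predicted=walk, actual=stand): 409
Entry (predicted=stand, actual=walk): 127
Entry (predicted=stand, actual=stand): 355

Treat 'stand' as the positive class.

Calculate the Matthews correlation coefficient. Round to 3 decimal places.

0.107

MCC = (TP·TN − FP·FN) / √((TP+FP)(TP+FN)(TN+FP)(TN+FN))
Numerator = 355·235 − 127·409 = 31482
Denominator = √(482·764·362·644) = √85848919744 = 292999.8630
MCC = 31482 / 292999.8630 = 0.107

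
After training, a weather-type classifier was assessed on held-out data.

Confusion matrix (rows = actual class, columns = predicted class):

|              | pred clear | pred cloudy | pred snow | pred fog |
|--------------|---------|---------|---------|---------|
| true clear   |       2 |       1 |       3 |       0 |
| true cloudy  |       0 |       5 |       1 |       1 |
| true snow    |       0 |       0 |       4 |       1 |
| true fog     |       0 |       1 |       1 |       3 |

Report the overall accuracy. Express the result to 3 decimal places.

0.609

Accuracy = trace / total = (2+5+4+3=14) / 23 = 14/23 = 0.609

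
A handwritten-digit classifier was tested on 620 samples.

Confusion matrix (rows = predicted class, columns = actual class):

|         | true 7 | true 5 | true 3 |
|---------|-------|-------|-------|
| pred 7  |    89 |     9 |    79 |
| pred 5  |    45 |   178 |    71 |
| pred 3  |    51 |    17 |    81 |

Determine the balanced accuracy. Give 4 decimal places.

0.5681

Balanced accuracy = mean of per-class recall.
  7: recall = 89/185 = 0.48108
  5: recall = 178/204 = 0.87255
  3: recall = 81/231 = 0.35065
Mean = (0.48108 + 0.87255 + 0.35065) / 3 = 0.5681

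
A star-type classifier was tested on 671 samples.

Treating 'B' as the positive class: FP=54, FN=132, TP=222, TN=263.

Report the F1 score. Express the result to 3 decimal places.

0.705

Precision = TP/(TP+FP) = 222/276 = 0.8043
Recall = TP/(TP+FN) = 222/354 = 0.6271
F1 = 2·TP/(2·TP+FP+FN) = 444/630 = 0.705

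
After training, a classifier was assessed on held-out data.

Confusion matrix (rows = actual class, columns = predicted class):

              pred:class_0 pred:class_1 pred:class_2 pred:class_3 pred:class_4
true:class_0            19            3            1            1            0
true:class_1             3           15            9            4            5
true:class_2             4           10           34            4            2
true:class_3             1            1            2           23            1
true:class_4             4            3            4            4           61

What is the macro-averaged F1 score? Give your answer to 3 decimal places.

0.669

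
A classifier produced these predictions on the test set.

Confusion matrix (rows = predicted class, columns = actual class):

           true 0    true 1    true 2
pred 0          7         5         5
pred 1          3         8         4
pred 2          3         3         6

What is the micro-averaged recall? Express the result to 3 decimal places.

Micro-averaging pools counts across classes: ΣTP=21, ΣFP=23, ΣFN=23.
Micro-recall = TP/(TP+FN) on pooled counts = 0.477 (equals overall accuracy in single-label multiclass).

0.477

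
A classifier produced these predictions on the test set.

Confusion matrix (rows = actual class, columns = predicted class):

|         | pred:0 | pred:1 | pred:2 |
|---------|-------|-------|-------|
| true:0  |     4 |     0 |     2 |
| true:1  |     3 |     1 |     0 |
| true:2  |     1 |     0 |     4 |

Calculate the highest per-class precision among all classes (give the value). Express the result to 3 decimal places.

Per-class precision (TP/(TP+FP)):
  0: TP=4, FP=3+1=4 → 4/8 = 0.5000
  1: TP=1, FP=0+0=0 → 1/1 = 1.0000
  2: TP=4, FP=2+0=2 → 4/6 = 0.6667
Highest is class '1' with precision = 1.000.

1.000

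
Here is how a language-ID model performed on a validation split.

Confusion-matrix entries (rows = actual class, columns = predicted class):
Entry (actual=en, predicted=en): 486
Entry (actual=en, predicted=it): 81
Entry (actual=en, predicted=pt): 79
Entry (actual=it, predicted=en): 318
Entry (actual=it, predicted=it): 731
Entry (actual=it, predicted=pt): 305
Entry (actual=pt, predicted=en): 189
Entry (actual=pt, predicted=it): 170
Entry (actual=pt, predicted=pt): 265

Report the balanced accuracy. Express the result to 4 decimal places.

0.5723

Balanced accuracy = mean of per-class recall.
  en: recall = 486/646 = 0.75232
  it: recall = 731/1354 = 0.53988
  pt: recall = 265/624 = 0.42468
Mean = (0.75232 + 0.53988 + 0.42468) / 3 = 0.5723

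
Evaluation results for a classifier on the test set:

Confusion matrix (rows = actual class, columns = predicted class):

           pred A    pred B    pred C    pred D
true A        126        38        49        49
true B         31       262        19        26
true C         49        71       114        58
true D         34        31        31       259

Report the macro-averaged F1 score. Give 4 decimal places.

Per-class F1 score (2·TP/(2·TP+FP+FN)):
  A: TP=126, FP=31+49+34=114, FN=38+49+49=136 → 252/502 = 0.50199
  B: TP=262, FP=38+71+31=140, FN=31+19+26=76 → 524/740 = 0.70811
  C: TP=114, FP=49+19+31=99, FN=49+71+58=178 → 228/505 = 0.45149
  D: TP=259, FP=49+26+58=133, FN=34+31+31=96 → 518/747 = 0.69344
Macro-F1 score = mean = (0.50199 + 0.70811 + 0.45149 + 0.69344) / 4 = 0.5888

0.5888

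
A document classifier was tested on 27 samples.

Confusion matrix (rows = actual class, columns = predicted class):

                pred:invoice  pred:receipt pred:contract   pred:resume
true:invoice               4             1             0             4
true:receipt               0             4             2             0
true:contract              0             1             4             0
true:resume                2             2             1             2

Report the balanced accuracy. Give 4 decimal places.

Balanced accuracy = mean of per-class recall.
  invoice: recall = 4/9 = 0.44444
  receipt: recall = 4/6 = 0.66667
  contract: recall = 4/5 = 0.80000
  resume: recall = 2/7 = 0.28571
Mean = (0.44444 + 0.66667 + 0.80000 + 0.28571) / 4 = 0.5492

0.5492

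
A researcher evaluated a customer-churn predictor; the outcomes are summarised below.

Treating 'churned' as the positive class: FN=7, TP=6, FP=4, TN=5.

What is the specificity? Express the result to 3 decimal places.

0.556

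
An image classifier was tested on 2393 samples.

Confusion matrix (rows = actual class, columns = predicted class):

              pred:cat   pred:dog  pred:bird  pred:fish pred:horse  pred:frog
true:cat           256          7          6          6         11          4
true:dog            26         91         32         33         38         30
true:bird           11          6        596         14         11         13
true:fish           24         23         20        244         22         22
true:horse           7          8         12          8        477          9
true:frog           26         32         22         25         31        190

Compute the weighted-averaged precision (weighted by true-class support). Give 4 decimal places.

0.7635

Per-class precision (TP/(TP+FP)):
  cat: TP=256, FP=26+11+24+7+26=94 → 256/350 = 0.73143
  dog: TP=91, FP=7+6+23+8+32=76 → 91/167 = 0.54491
  bird: TP=596, FP=6+32+20+12+22=92 → 596/688 = 0.86628
  fish: TP=244, FP=6+33+14+8+25=86 → 244/330 = 0.73939
  horse: TP=477, FP=11+38+11+22+31=113 → 477/590 = 0.80847
  frog: TP=190, FP=4+30+13+22+9=78 → 190/268 = 0.70896
Weighted-precision = Σ (supportᵢ/N)·precisionᵢ with N=2393: (290/2393)·0.73143 + (250/2393)·0.54491 + (651/2393)·0.86628 + (355/2393)·0.73939 + (521/2393)·0.80847 + (326/2393)·0.70896 = 0.7635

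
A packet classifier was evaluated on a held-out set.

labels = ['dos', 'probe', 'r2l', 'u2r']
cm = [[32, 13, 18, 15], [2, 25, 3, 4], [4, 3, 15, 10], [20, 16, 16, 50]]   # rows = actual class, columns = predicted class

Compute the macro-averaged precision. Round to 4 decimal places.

Per-class precision (TP/(TP+FP)):
  dos: TP=32, FP=2+4+20=26 → 32/58 = 0.55172
  probe: TP=25, FP=13+3+16=32 → 25/57 = 0.43860
  r2l: TP=15, FP=18+3+16=37 → 15/52 = 0.28846
  u2r: TP=50, FP=15+4+10=29 → 50/79 = 0.63291
Macro-precision = mean = (0.55172 + 0.43860 + 0.28846 + 0.63291) / 4 = 0.4779

0.4779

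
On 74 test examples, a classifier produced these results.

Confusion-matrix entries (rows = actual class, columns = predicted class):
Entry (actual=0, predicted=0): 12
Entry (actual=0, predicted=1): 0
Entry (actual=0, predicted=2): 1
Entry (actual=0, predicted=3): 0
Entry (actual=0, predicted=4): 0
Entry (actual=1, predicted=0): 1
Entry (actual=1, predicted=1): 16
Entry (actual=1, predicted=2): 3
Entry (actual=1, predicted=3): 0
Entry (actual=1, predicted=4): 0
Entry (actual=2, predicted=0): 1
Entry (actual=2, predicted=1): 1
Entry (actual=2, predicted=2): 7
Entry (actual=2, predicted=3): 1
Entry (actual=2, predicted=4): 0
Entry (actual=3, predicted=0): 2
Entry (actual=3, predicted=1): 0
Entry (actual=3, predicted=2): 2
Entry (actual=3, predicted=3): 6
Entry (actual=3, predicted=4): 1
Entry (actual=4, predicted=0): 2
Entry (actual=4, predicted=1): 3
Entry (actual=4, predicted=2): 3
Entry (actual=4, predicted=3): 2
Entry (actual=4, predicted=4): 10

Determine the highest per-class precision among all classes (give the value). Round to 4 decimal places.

Per-class precision (TP/(TP+FP)):
  0: TP=12, FP=1+1+2+2=6 → 12/18 = 0.66667
  1: TP=16, FP=0+1+0+3=4 → 16/20 = 0.80000
  2: TP=7, FP=1+3+2+3=9 → 7/16 = 0.43750
  3: TP=6, FP=0+0+1+2=3 → 6/9 = 0.66667
  4: TP=10, FP=0+0+0+1=1 → 10/11 = 0.90909
Highest is class '4' with precision = 0.9091.

0.9091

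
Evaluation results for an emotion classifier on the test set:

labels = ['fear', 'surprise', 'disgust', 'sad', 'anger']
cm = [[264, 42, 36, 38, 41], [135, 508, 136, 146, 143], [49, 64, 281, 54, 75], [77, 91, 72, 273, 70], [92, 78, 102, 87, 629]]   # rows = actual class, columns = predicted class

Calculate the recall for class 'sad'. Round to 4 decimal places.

0.4683

One-vs-rest for 'sad': TP = diagonal; FP = other classes predicted 'sad'; FN = 'sad' predicted as other.
recall = TP/(TP+FN).
sad: TP=273, FN=77+91+72+70=310 → 273/583 = 0.46827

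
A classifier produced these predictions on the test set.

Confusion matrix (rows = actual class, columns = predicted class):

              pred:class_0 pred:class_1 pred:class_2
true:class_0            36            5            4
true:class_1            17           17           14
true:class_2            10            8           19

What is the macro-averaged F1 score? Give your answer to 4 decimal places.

0.5387

Per-class F1 score (2·TP/(2·TP+FP+FN)):
  class_0: TP=36, FP=17+10=27, FN=5+4=9 → 72/108 = 0.66667
  class_1: TP=17, FP=5+8=13, FN=17+14=31 → 34/78 = 0.43590
  class_2: TP=19, FP=4+14=18, FN=10+8=18 → 38/74 = 0.51351
Macro-F1 score = mean = (0.66667 + 0.43590 + 0.51351) / 3 = 0.5387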